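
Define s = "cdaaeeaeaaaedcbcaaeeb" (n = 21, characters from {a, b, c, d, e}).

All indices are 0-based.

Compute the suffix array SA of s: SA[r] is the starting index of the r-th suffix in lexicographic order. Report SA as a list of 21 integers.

[8, 9, 2, 16, 6, 10, 3, 17, 20, 14, 15, 13, 0, 1, 12, 7, 5, 19, 11, 4, 18]

rank | idx | suffix
   0 |   8 | aaaedcbcaaeeb
   1 |   9 | aaedcbcaaeeb
   2 |   2 | aaeeaeaaaedcbcaaeeb
   3 |  16 | aaeeb
   4 |   6 | aeaaaedcbcaaeeb
   5 |  10 | aedcbcaaeeb
   6 |   3 | aeeaeaaaedcbcaaeeb
   7 |  17 | aeeb
   8 |  20 | b
   9 |  14 | bcaaeeb
  10 |  15 | caaeeb
  11 |  13 | cbcaaeeb
  12 |   0 | cdaaeeaeaaaedcbcaaeeb
  13 |   1 | daaeeaeaaaedcbcaaeeb
  14 |  12 | dcbcaaeeb
  15 |   7 | eaaaedcbcaaeeb
  16 |   5 | eaeaaaedcbcaaeeb
  17 |  19 | eb
  18 |  11 | edcbcaaeeb
  19 |   4 | eeaeaaaedcbcaaeeb
  20 |  18 | eeb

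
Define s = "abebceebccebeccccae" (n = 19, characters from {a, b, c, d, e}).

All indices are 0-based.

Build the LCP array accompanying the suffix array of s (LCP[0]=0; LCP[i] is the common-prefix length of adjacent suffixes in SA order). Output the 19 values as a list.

rank | idx | suffix
   0 |   0 | abebceebccebeccccae
   1 |  17 | ae
   2 |   7 | bccebeccccae
   3 |   3 | bceebccebeccccae
   4 |   1 | bebceebccebeccccae
   5 |  11 | beccccae
   6 |  16 | cae
   7 |  15 | ccae
   8 |  14 | cccae
   9 |  13 | ccccae
  10 |   8 | ccebeccccae
  11 |   9 | cebeccccae
  12 |   4 | ceebccebeccccae
  13 |  18 | e
  14 |   6 | ebccebeccccae
  15 |   2 | ebceebccebeccccae
  16 |  10 | ebeccccae
  17 |  12 | eccccae
  18 |   5 | eebccebeccccae

SA = [0, 17, 7, 3, 1, 11, 16, 15, 14, 13, 8, 9, 4, 18, 6, 2, 10, 12, 5]
rank  pair      lcp
   1  s[0:],s[17:]  1  'a'
   2  s[17:],s[7:]  0  ''
   3  s[7:],s[3:]  2  'bc'
   4  s[3:],s[1:]  1  'b'
   5  s[1:],s[11:]  2  'be'
   6  s[11:],s[16:]  0  ''
   7  s[16:],s[15:]  1  'c'
   8  s[15:],s[14:]  2  'cc'
   9  s[14:],s[13:]  3  'ccc'
  10  s[13:],s[8:]  2  'cc'
  11  s[8:],s[9:]  1  'c'
  12  s[9:],s[4:]  2  'ce'
  13  s[4:],s[18:]  0  ''
  14  s[18:],s[6:]  1  'e'
  15  s[6:],s[2:]  3  'ebc'
  16  s[2:],s[10:]  2  'eb'
  17  s[10:],s[12:]  1  'e'
  18  s[12:],s[5:]  1  'e'

[0, 1, 0, 2, 1, 2, 0, 1, 2, 3, 2, 1, 2, 0, 1, 3, 2, 1, 1]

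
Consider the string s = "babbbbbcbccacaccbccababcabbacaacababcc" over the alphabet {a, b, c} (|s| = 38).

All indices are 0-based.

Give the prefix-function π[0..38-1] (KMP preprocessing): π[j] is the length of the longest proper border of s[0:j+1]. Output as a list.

π[0] = 0
j=1 s[j]='a': π[1]=0 (border '')
j=2 s[j]='b': π[2]=1 (border 'b')
j=3 s[j]='b': k: 1→0; π[3]=1 (border 'b')
j=4 s[j]='b': k: 1→0; π[4]=1 (border 'b')
j=5 s[j]='b': k: 1→0; π[5]=1 (border 'b')
j=6 s[j]='b': k: 1→0; π[6]=1 (border 'b')
j=7 s[j]='c': k: 1→0; π[7]=0 (border '')
j=8 s[j]='b': π[8]=1 (border 'b')
j=9 s[j]='c': k: 1→0; π[9]=0 (border '')
j=10 s[j]='c': π[10]=0 (border '')
j=11 s[j]='a': π[11]=0 (border '')
j=12 s[j]='c': π[12]=0 (border '')
j=13 s[j]='a': π[13]=0 (border '')
j=14 s[j]='c': π[14]=0 (border '')
j=15 s[j]='c': π[15]=0 (border '')
j=16 s[j]='b': π[16]=1 (border 'b')
j=17 s[j]='c': k: 1→0; π[17]=0 (border '')
j=18 s[j]='c': π[18]=0 (border '')
j=19 s[j]='a': π[19]=0 (border '')
j=20 s[j]='b': π[20]=1 (border 'b')
j=21 s[j]='a': π[21]=2 (border 'ba')
j=22 s[j]='b': π[22]=3 (border 'bab')
j=23 s[j]='c': k: 3→1→0; π[23]=0 (border '')
j=24 s[j]='a': π[24]=0 (border '')
j=25 s[j]='b': π[25]=1 (border 'b')
j=26 s[j]='b': k: 1→0; π[26]=1 (border 'b')
j=27 s[j]='a': π[27]=2 (border 'ba')
j=28 s[j]='c': k: 2→0; π[28]=0 (border '')
j=29 s[j]='a': π[29]=0 (border '')
j=30 s[j]='a': π[30]=0 (border '')
j=31 s[j]='c': π[31]=0 (border '')
j=32 s[j]='a': π[32]=0 (border '')
j=33 s[j]='b': π[33]=1 (border 'b')
j=34 s[j]='a': π[34]=2 (border 'ba')
j=35 s[j]='b': π[35]=3 (border 'bab')
j=36 s[j]='c': k: 3→1→0; π[36]=0 (border '')
j=37 s[j]='c': π[37]=0 (border '')

[0, 0, 1, 1, 1, 1, 1, 0, 1, 0, 0, 0, 0, 0, 0, 0, 1, 0, 0, 0, 1, 2, 3, 0, 0, 1, 1, 2, 0, 0, 0, 0, 0, 1, 2, 3, 0, 0]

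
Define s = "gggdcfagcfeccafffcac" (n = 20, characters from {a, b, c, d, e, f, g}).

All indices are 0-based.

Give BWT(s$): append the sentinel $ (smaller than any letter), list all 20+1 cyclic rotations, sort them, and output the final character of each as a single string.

rank  rotation               last
    0  $gggdcfagcfeccafffcac  c
    1  ac$gggdcfagcfeccafffc  c
    2  afffcac$gggdcfagcfecc  c
    3  agcfeccafffcac$gggdcf  f
    4  c$gggdcfagcfeccafffca  a
    5  cac$gggdcfagcfeccafff  f
    6  cafffcac$gggdcfagcfec  c
    7  ccafffcac$gggdcfagcfe  e
    8  cfagcfeccafffcac$gggd  d
    9  cfeccafffcac$gggdcfag  g
   10  dcfagcfeccafffcac$ggg  g
   11  eccafffcac$gggdcfagcf  f
   12  fagcfeccafffcac$gggdc  c
   13  fcac$gggdcfagcfeccaff  f
   14  feccafffcac$gggdcfagc  c
   15  ffcac$gggdcfagcfeccaf  f
   16  fffcac$gggdcfagcfecca  a
   17  gcfeccafffcac$gggdcfa  a
   18  gdcfagcfeccafffcac$gg  g
   19  ggdcfagcfeccafffcac$g  g
   20  gggdcfagcfeccafffcac$  $

cccfafcedggfcfcfaagg$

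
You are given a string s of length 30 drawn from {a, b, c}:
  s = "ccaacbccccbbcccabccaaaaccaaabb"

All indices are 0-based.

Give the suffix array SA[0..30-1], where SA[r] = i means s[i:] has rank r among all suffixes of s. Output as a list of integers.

[19, 25, 20, 26, 2, 21, 27, 15, 3, 22, 29, 28, 10, 16, 11, 5, 18, 24, 1, 14, 9, 4, 17, 23, 0, 13, 8, 12, 7, 6]

sorted suffixes:
  #0 SA[0]=19  'aaaaccaaabb'
  #1 SA[1]=25  'aaabb'
  #2 SA[2]=20  'aaaccaaabb'
  #3 SA[3]=26  'aabb'
  #4 SA[4]=2  'aacbccccbbcccabccaaaaccaaabb'
  #5 SA[5]=21  'aaccaaabb'
  #6 SA[6]=27  'abb'
  #7 SA[7]=15  'abccaaaaccaaabb'
  #8 SA[8]=3  'acbccccbbcccabccaaaaccaaabb'
  #9 SA[9]=22  'accaaabb'
  #10 SA[10]=29  'b'
  #11 SA[11]=28  'bb'
  #12 SA[12]=10  'bbcccabccaaaaccaaabb'
  #13 SA[13]=16  'bccaaaaccaaabb'
  #14 SA[14]=11  'bcccabccaaaaccaaabb'
  #15 SA[15]=5  'bccccbbcccabccaaaaccaaabb'
  #16 SA[16]=18  'caaaaccaaabb'
  #17 SA[17]=24  'caaabb'
  #18 SA[18]=1  'caacbccccbbcccabccaaaaccaaabb'
  #19 SA[19]=14  'cabccaaaaccaaabb'
  #20 SA[20]=9  'cbbcccabccaaaaccaaabb'
  #21 SA[21]=4  'cbccccbbcccabccaaaaccaaabb'
  #22 SA[22]=17  'ccaaaaccaaabb'
  #23 SA[23]=23  'ccaaabb'
  #24 SA[24]=0  'ccaacbccccbbcccabccaaaaccaaabb'
  #25 SA[25]=13  'ccabccaaaaccaaabb'
  #26 SA[26]=8  'ccbbcccabccaaaaccaaabb'
  #27 SA[27]=12  'cccabccaaaaccaaabb'
  #28 SA[28]=7  'cccbbcccabccaaaaccaaabb'
  #29 SA[29]=6  'ccccbbcccabccaaaaccaaabb'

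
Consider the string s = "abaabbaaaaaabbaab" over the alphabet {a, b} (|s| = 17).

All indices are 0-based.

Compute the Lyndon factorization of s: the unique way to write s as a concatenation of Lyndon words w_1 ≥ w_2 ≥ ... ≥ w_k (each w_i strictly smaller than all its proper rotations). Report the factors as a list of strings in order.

["ab", "aabb", "aaaaaabbaab"]

emit factor 1: 'ab' (i=0, period=2)
emit factor 2: 'aabb' (i=2, period=4)
emit factor 3: 'aaaaaabbaab' (i=6, period=11)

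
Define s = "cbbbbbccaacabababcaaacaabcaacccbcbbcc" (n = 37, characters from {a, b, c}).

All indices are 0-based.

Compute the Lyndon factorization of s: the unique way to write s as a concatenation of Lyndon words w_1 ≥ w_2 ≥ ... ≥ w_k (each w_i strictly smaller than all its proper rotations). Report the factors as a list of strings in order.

["c", "bbbbbcc", "aacabababc", "aaacaabcaacccbcbbcc"]

emit factor 1: 'c' (i=0, period=1)
emit factor 2: 'bbbbbcc' (i=1, period=7)
emit factor 3: 'aacabababc' (i=8, period=10)
emit factor 4: 'aaacaabcaacccbcbbcc' (i=18, period=19)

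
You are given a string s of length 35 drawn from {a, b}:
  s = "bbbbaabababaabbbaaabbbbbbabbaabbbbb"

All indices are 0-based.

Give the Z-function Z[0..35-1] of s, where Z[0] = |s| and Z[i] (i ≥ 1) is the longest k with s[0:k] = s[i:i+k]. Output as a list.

Z[0]=35
i=1: i≥r, start 0; Z[1]=3 scan→box=[1,4)
i=2: min(r-i=2, Z[1]=3)=2; Z[2]=2
i=3: min(r-i=1, Z[2]=2)=1; Z[3]=1
i=4: i≥r, start 0; Z[4]=0
i=5: i≥r, start 0; Z[5]=0
i=6: i≥r, start 0; Z[6]=1 scan→box=[6,7)
i=7: i≥r, start 0; Z[7]=0
i=8: i≥r, start 0; Z[8]=1 scan→box=[8,9)
i=9: i≥r, start 0; Z[9]=0
i=10: i≥r, start 0; Z[10]=1 scan→box=[10,11)
i=11: i≥r, start 0; Z[11]=0
i=12: i≥r, start 0; Z[12]=0
i=13: i≥r, start 0; Z[13]=3 scan→box=[13,16)
i=14: min(r-i=2, Z[1]=3)=2; Z[14]=2
i=15: min(r-i=1, Z[2]=2)=1; Z[15]=1
i=16: i≥r, start 0; Z[16]=0
i=17: i≥r, start 0; Z[17]=0
i=18: i≥r, start 0; Z[18]=0
i=19: i≥r, start 0; Z[19]=4 scan→box=[19,23)
i=20: min(r-i=3, Z[1]=3)=3; Z[20]=4 scan→box=[20,24)
i=21: min(r-i=3, Z[1]=3)=3; Z[21]=5 scan→box=[21,26)
i=22: min(r-i=4, Z[1]=3)=3; Z[22]=3
i=23: min(r-i=3, Z[2]=2)=2; Z[23]=2
i=24: min(r-i=2, Z[3]=1)=1; Z[24]=1
i=25: min(r-i=1, Z[4]=0)=0; Z[25]=0
i=26: i≥r, start 0; Z[26]=2 scan→box=[26,28)
i=27: min(r-i=1, Z[1]=3)=1; Z[27]=1
i=28: i≥r, start 0; Z[28]=0
i=29: i≥r, start 0; Z[29]=0
i=30: i≥r, start 0; Z[30]=4 scan→box=[30,34)
i=31: min(r-i=3, Z[1]=3)=3; Z[31]=4 scan→box=[31,35)
i=32: min(r-i=3, Z[1]=3)=3; Z[32]=3
i=33: min(r-i=2, Z[2]=2)=2; Z[33]=2
i=34: min(r-i=1, Z[3]=1)=1; Z[34]=1

[35, 3, 2, 1, 0, 0, 1, 0, 1, 0, 1, 0, 0, 3, 2, 1, 0, 0, 0, 4, 4, 5, 3, 2, 1, 0, 2, 1, 0, 0, 4, 4, 3, 2, 1]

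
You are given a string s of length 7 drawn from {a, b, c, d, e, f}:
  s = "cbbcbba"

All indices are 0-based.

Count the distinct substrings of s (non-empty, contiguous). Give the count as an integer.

rank | idx | suffix
   0 |   6 | a
   1 |   5 | ba
   2 |   4 | bba
   3 |   1 | bbcbba
   4 |   2 | bcbba
   5 |   3 | cbba
   6 |   0 | cbbcbba

SA = [6, 5, 4, 1, 2, 3, 0]
[i] adj suffixes → lcp
  [1] 6/5 → 0 ('')
  [2] 5/4 → 1 ('b')
  [3] 4/1 → 2 ('bb')
  [4] 1/2 → 1 ('b')
  [5] 2/3 → 0 ('')
  [6] 3/0 → 3 ('cbb')

n(n+1)/2 = 7·8/2 = 28
Σ LCP = 0 + 0 + 1 + 2 + 1 + 0 + 3 = 7
distinct = 28 − 7 = 21

21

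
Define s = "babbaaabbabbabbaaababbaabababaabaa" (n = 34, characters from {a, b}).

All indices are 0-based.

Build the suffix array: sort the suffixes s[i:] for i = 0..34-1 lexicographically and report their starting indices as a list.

[33, 32, 15, 4, 29, 22, 16, 5, 30, 27, 25, 23, 17, 12, 1, 19, 9, 6, 31, 14, 3, 28, 21, 26, 24, 11, 0, 18, 8, 13, 2, 20, 10, 7]

sorted suffixes:
  #0 SA[0]=33  'a'
  #1 SA[1]=32  'aa'
  #2 SA[2]=15  'aaababbaabababaabaa'
  #3 SA[3]=4  'aaabbabbabbaaababbaabababaabaa'
  #4 SA[4]=29  'aabaa'
  #5 SA[5]=22  'aabababaabaa'
  #6 SA[6]=16  'aababbaabababaabaa'
  #7 SA[7]=5  'aabbabbabbaaababbaabababaabaa'
  #8 SA[8]=30  'abaa'
  #9 SA[9]=27  'abaabaa'
  #10 SA[10]=25  'ababaabaa'
  #11 SA[11]=23  'abababaabaa'
  #12 SA[12]=17  'ababbaabababaabaa'
  #13 SA[13]=12  'abbaaababbaabababaabaa'
  #14 SA[14]=1  'abbaaabbabbabbaaababbaabababaabaa'
  #15 SA[15]=19  'abbaabababaabaa'
  #16 SA[16]=9  'abbabbaaababbaabababaabaa'
  #17 SA[17]=6  'abbabbabbaaababbaabababaabaa'
  #18 SA[18]=31  'baa'
  #19 SA[19]=14  'baaababbaabababaabaa'
  #20 SA[20]=3  'baaabbabbabbaaababbaabababaabaa'
  #21 SA[21]=28  'baabaa'
  #22 SA[22]=21  'baabababaabaa'
  #23 SA[23]=26  'babaabaa'
  #24 SA[24]=24  'bababaabaa'
  #25 SA[25]=11  'babbaaababbaabababaabaa'
  #26 SA[26]=0  'babbaaabbabbabbaaababbaabababaabaa'
  #27 SA[27]=18  'babbaabababaabaa'
  #28 SA[28]=8  'babbabbaaababbaabababaabaa'
  #29 SA[29]=13  'bbaaababbaabababaabaa'
  #30 SA[30]=2  'bbaaabbabbabbaaababbaabababaabaa'
  #31 SA[31]=20  'bbaabababaabaa'
  #32 SA[32]=10  'bbabbaaababbaabababaabaa'
  #33 SA[33]=7  'bbabbabbaaababbaabababaabaa'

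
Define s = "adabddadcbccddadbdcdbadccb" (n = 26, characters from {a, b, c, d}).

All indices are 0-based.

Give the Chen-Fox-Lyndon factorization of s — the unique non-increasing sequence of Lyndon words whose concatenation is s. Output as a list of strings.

emit factor 1: 'ad' (i=0, period=2)
emit factor 2: 'abddadcbccddadbdcdbadccb' (i=2, period=24)

["ad", "abddadcbccddadbdcdbadccb"]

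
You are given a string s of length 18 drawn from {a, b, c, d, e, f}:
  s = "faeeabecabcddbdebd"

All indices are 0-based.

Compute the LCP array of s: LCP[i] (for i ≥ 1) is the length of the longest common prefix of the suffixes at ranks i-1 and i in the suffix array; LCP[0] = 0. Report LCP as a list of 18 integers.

sorted suffixes:
  #0 SA[0]=8  'abcddbdebd'
  #1 SA[1]=4  'abecabcddbdebd'
  #2 SA[2]=1  'aeeabecabcddbdebd'
  #3 SA[3]=9  'bcddbdebd'
  #4 SA[4]=16  'bd'
  #5 SA[5]=13  'bdebd'
  #6 SA[6]=5  'becabcddbdebd'
  #7 SA[7]=7  'cabcddbdebd'
  #8 SA[8]=10  'cddbdebd'
  #9 SA[9]=17  'd'
  #10 SA[10]=12  'dbdebd'
  #11 SA[11]=11  'ddbdebd'
  #12 SA[12]=14  'debd'
  #13 SA[13]=3  'eabecabcddbdebd'
  #14 SA[14]=15  'ebd'
  #15 SA[15]=6  'ecabcddbdebd'
  #16 SA[16]=2  'eeabecabcddbdebd'
  #17 SA[17]=0  'faeeabecabcddbdebd'

SA = [8, 4, 1, 9, 16, 13, 5, 7, 10, 17, 12, 11, 14, 3, 15, 6, 2, 0]
i: (SA[i-1],SA[i]) lcp shared
  1: (8,4) 2 'ab'
  2: (4,1) 1 'a'
  3: (1,9) 0 ''
  4: (9,16) 1 'b'
  5: (16,13) 2 'bd'
  6: (13,5) 1 'b'
  7: (5,7) 0 ''
  8: (7,10) 1 'c'
  9: (10,17) 0 ''
  10: (17,12) 1 'd'
  11: (12,11) 1 'd'
  12: (11,14) 1 'd'
  13: (14,3) 0 ''
  14: (3,15) 1 'e'
  15: (15,6) 1 'e'
  16: (6,2) 1 'e'
  17: (2,0) 0 ''

[0, 2, 1, 0, 1, 2, 1, 0, 1, 0, 1, 1, 1, 0, 1, 1, 1, 0]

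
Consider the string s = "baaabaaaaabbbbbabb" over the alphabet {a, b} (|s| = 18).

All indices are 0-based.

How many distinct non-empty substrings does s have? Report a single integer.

130

rank→(start, suffix):
  0 → (5, 'aaaaabbbbbabb')
  1 → (6, 'aaaabbbbbabb')
  2 → (1, 'aaabaaaaabbbbbabb')
  3 → (7, 'aaabbbbbabb')
  4 → (2, 'aabaaaaabbbbbabb')
  5 → (8, 'aabbbbbabb')
  6 → (3, 'abaaaaabbbbbabb')
  7 → (15, 'abb')
  8 → (9, 'abbbbbabb')
  9 → (17, 'b')
  10 → (4, 'baaaaabbbbbabb')
  11 → (0, 'baaabaaaaabbbbbabb')
  12 → (14, 'babb')
  13 → (16, 'bb')
  14 → (13, 'bbabb')
  15 → (12, 'bbbabb')
  16 → (11, 'bbbbabb')
  17 → (10, 'bbbbbabb')

SA = [5, 6, 1, 7, 2, 8, 3, 15, 9, 17, 4, 0, 14, 16, 13, 12, 11, 10]
rank  pair      lcp
   1  s[5:],s[6:]  4  'aaaa'
   2  s[6:],s[1:]  3  'aaa'
   3  s[1:],s[7:]  4  'aaab'
   4  s[7:],s[2:]  2  'aa'
   5  s[2:],s[8:]  3  'aab'
   6  s[8:],s[3:]  1  'a'
   7  s[3:],s[15:]  2  'ab'
   8  s[15:],s[9:]  3  'abb'
   9  s[9:],s[17:]  0  ''
  10  s[17:],s[4:]  1  'b'
  11  s[4:],s[0:]  4  'baaa'
  12  s[0:],s[14:]  2  'ba'
  13  s[14:],s[16:]  1  'b'
  14  s[16:],s[13:]  2  'bb'
  15  s[13:],s[12:]  2  'bb'
  16  s[12:],s[11:]  3  'bbb'
  17  s[11:],s[10:]  4  'bbbb'

n(n+1)/2 = 18·19/2 = 171
Σ LCP = 0 + 4 + 3 + 4 + 2 + 3 + 1 + 2 + 3 + 0 + 1 + 4 + 2 + 1 + 2 + 2 + 3 + 4 = 41
distinct = 171 − 41 = 130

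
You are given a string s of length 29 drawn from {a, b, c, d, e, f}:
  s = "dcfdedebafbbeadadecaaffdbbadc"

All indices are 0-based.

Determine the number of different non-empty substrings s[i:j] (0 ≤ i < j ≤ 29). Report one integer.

403

rank→(start, suffix):
  0 → (19, 'aaffdbbadc')
  1 → (13, 'adadecaaffdbbadc')
  2 → (26, 'adc')
  3 → (15, 'adecaaffdbbadc')
  4 → (8, 'afbbeadadecaaffdbbadc')
  5 → (20, 'affdbbadc')
  6 → (25, 'badc')
  7 → (7, 'bafbbeadadecaaffdbbadc')
  8 → (24, 'bbadc')
  9 → (10, 'bbeadadecaaffdbbadc')
  10 → (11, 'beadadecaaffdbbadc')
  11 → (28, 'c')
  12 → (18, 'caaffdbbadc')
  13 → (1, 'cfdedebafbbeadadecaaffdbbadc')
  14 → (14, 'dadecaaffdbbadc')
  15 → (23, 'dbbadc')
  16 → (27, 'dc')
  17 → (0, 'dcfdedebafbbeadadecaaffdbbadc')
  18 → (5, 'debafbbeadadecaaffdbbadc')
  19 → (16, 'decaaffdbbadc')
  20 → (3, 'dedebafbbeadadecaaffdbbadc')
  21 → (12, 'eadadecaaffdbbadc')
  22 → (6, 'ebafbbeadadecaaffdbbadc')
  23 → (17, 'ecaaffdbbadc')
  24 → (4, 'edebafbbeadadecaaffdbbadc')
  25 → (9, 'fbbeadadecaaffdbbadc')
  26 → (22, 'fdbbadc')
  27 → (2, 'fdedebafbbeadadecaaffdbbadc')
  28 → (21, 'ffdbbadc')

SA = [19, 13, 26, 15, 8, 20, 25, 7, 24, 10, 11, 28, 18, 1, 14, 23, 27, 0, 5, 16, 3, 12, 6, 17, 4, 9, 22, 2, 21]
rank  pair      lcp
   1  s[19:],s[13:]  1  'a'
   2  s[13:],s[26:]  2  'ad'
   3  s[26:],s[15:]  2  'ad'
   4  s[15:],s[8:]  1  'a'
   5  s[8:],s[20:]  2  'af'
   6  s[20:],s[25:]  0  ''
   7  s[25:],s[7:]  2  'ba'
   8  s[7:],s[24:]  1  'b'
   9  s[24:],s[10:]  2  'bb'
  10  s[10:],s[11:]  1  'b'
  11  s[11:],s[28:]  0  ''
  12  s[28:],s[18:]  1  'c'
  13  s[18:],s[1:]  1  'c'
  14  s[1:],s[14:]  0  ''
  15  s[14:],s[23:]  1  'd'
  16  s[23:],s[27:]  1  'd'
  17  s[27:],s[0:]  2  'dc'
  18  s[0:],s[5:]  1  'd'
  19  s[5:],s[16:]  2  'de'
  20  s[16:],s[3:]  2  'de'
  21  s[3:],s[12:]  0  ''
  22  s[12:],s[6:]  1  'e'
  23  s[6:],s[17:]  1  'e'
  24  s[17:],s[4:]  1  'e'
  25  s[4:],s[9:]  0  ''
  26  s[9:],s[22:]  1  'f'
  27  s[22:],s[2:]  2  'fd'
  28  s[2:],s[21:]  1  'f'

n(n+1)/2 = 29·30/2 = 435
Σ LCP = 0 + 1 + 2 + 2 + 1 + 2 + 0 + 2 + 1 + 2 + 1 + 0 + 1 + 1 + 0 + 1 + 1 + 2 + 1 + 2 + 2 + 0 + 1 + 1 + 1 + 0 + 1 + 2 + 1 = 32
distinct = 435 − 32 = 403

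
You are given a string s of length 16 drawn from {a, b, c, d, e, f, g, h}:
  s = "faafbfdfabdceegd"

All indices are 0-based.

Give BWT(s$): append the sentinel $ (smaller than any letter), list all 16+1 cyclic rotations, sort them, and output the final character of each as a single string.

dffaafdgbfce$dabe

rank  rotation           last
    0  $faafbfdfabdceegd  d
    1  aafbfdfabdceegd$f  f
    2  abdceegd$faafbfdf  f
    3  afbfdfabdceegd$fa  a
    4  bdceegd$faafbfdfa  a
    5  bfdfabdceegd$faaf  f
    6  ceegd$faafbfdfabd  d
    7  d$faafbfdfabdceeg  g
    8  dceegd$faafbfdfab  b
    9  dfabdceegd$faafbf  f
   10  eegd$faafbfdfabdc  c
   11  egd$faafbfdfabdce  e
   12  faafbfdfabdceegd$  $
   13  fabdceegd$faafbfd  d
   14  fbfdfabdceegd$faa  a
   15  fdfabdceegd$faafb  b
   16  gd$faafbfdfabdcee  e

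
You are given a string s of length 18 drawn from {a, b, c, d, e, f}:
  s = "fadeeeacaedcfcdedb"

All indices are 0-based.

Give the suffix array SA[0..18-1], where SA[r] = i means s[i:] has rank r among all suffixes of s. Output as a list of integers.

rank | idx | suffix
   0 |   6 | acaedcfcdedb
   1 |   1 | adeeeacaedcfcdedb
   2 |   8 | aedcfcdedb
   3 |  17 | b
   4 |   7 | caedcfcdedb
   5 |  13 | cdedb
   6 |  11 | cfcdedb
   7 |  16 | db
   8 |  10 | dcfcdedb
   9 |  14 | dedb
  10 |   2 | deeeacaedcfcdedb
  11 |   5 | eacaedcfcdedb
  12 |  15 | edb
  13 |   9 | edcfcdedb
  14 |   4 | eeacaedcfcdedb
  15 |   3 | eeeacaedcfcdedb
  16 |   0 | fadeeeacaedcfcdedb
  17 |  12 | fcdedb

[6, 1, 8, 17, 7, 13, 11, 16, 10, 14, 2, 5, 15, 9, 4, 3, 0, 12]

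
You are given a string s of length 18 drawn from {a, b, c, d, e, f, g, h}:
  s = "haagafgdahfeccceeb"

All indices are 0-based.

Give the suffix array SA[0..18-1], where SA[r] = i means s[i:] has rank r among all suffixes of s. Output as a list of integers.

[1, 4, 2, 8, 17, 12, 13, 14, 7, 16, 11, 15, 10, 5, 3, 6, 0, 9]

rank→(start, suffix):
  0 → (1, 'aagafgdahfeccceeb')
  1 → (4, 'afgdahfeccceeb')
  2 → (2, 'agafgdahfeccceeb')
  3 → (8, 'ahfeccceeb')
  4 → (17, 'b')
  5 → (12, 'ccceeb')
  6 → (13, 'cceeb')
  7 → (14, 'ceeb')
  8 → (7, 'dahfeccceeb')
  9 → (16, 'eb')
  10 → (11, 'eccceeb')
  11 → (15, 'eeb')
  12 → (10, 'feccceeb')
  13 → (5, 'fgdahfeccceeb')
  14 → (3, 'gafgdahfeccceeb')
  15 → (6, 'gdahfeccceeb')
  16 → (0, 'haagafgdahfeccceeb')
  17 → (9, 'hfeccceeb')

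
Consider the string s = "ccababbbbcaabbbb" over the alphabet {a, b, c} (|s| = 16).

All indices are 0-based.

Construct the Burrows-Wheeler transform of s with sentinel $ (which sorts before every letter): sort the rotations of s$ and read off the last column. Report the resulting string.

rank  rotation           last
    0  $ccababbbbcaabbbb  b
    1  aabbbb$ccababbbbc  c
    2  ababbbbcaabbbb$cc  c
    3  abbbb$ccababbbbca  a
    4  abbbbcaabbbb$ccab  b
    5  b$ccababbbbcaabbb  b
    6  babbbbcaabbbb$cca  a
    7  bb$ccababbbbcaabb  b
    8  bbb$ccababbbbcaab  b
    9  bbbb$ccababbbbcaa  a
   10  bbbbcaabbbb$ccaba  a
   11  bbbcaabbbb$ccabab  b
   12  bbcaabbbb$ccababb  b
   13  bcaabbbb$ccababbb  b
   14  caabbbb$ccababbbb  b
   15  cababbbbcaabbbb$c  c
   16  ccababbbbcaabbbb$  $

bccabbabbaabbbbc$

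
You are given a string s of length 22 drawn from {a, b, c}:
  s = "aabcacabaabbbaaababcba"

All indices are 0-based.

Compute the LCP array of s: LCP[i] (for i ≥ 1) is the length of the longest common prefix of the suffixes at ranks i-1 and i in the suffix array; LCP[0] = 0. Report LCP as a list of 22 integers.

[0, 1, 2, 3, 3, 1, 3, 2, 2, 3, 1, 0, 2, 3, 2, 1, 2, 1, 2, 0, 2, 1]

sorted suffixes:
  #0 SA[0]=21  'a'
  #1 SA[1]=13  'aaababcba'
  #2 SA[2]=14  'aababcba'
  #3 SA[3]=8  'aabbbaaababcba'
  #4 SA[4]=0  'aabcacabaabbbaaababcba'
  #5 SA[5]=6  'abaabbbaaababcba'
  #6 SA[6]=15  'ababcba'
  #7 SA[7]=9  'abbbaaababcba'
  #8 SA[8]=1  'abcacabaabbbaaababcba'
  #9 SA[9]=17  'abcba'
  #10 SA[10]=4  'acabaabbbaaababcba'
  #11 SA[11]=20  'ba'
  #12 SA[12]=12  'baaababcba'
  #13 SA[13]=7  'baabbbaaababcba'
  #14 SA[14]=16  'babcba'
  #15 SA[15]=11  'bbaaababcba'
  #16 SA[16]=10  'bbbaaababcba'
  #17 SA[17]=2  'bcacabaabbbaaababcba'
  #18 SA[18]=18  'bcba'
  #19 SA[19]=5  'cabaabbbaaababcba'
  #20 SA[20]=3  'cacabaabbbaaababcba'
  #21 SA[21]=19  'cba'

SA = [21, 13, 14, 8, 0, 6, 15, 9, 1, 17, 4, 20, 12, 7, 16, 11, 10, 2, 18, 5, 3, 19]
rank  pair      lcp
   1  s[21:],s[13:]  1  'a'
   2  s[13:],s[14:]  2  'aa'
   3  s[14:],s[8:]  3  'aab'
   4  s[8:],s[0:]  3  'aab'
   5  s[0:],s[6:]  1  'a'
   6  s[6:],s[15:]  3  'aba'
   7  s[15:],s[9:]  2  'ab'
   8  s[9:],s[1:]  2  'ab'
   9  s[1:],s[17:]  3  'abc'
  10  s[17:],s[4:]  1  'a'
  11  s[4:],s[20:]  0  ''
  12  s[20:],s[12:]  2  'ba'
  13  s[12:],s[7:]  3  'baa'
  14  s[7:],s[16:]  2  'ba'
  15  s[16:],s[11:]  1  'b'
  16  s[11:],s[10:]  2  'bb'
  17  s[10:],s[2:]  1  'b'
  18  s[2:],s[18:]  2  'bc'
  19  s[18:],s[5:]  0  ''
  20  s[5:],s[3:]  2  'ca'
  21  s[3:],s[19:]  1  'c'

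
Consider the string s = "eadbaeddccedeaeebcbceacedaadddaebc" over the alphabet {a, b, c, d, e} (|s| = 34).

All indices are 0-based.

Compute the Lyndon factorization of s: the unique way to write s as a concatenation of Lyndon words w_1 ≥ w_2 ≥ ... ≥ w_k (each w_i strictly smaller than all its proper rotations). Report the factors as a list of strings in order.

emit factor 1: 'e' (i=0, period=1)
emit factor 2: 'adbaeddccedeaeebcbce' (i=1, period=20)
emit factor 3: 'aced' (i=21, period=4)
emit factor 4: 'aadddaebc' (i=25, period=9)

["e", "adbaeddccedeaeebcbce", "aced", "aadddaebc"]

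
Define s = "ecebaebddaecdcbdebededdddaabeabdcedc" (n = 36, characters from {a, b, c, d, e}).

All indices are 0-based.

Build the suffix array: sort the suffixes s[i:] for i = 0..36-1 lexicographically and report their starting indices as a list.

[25, 29, 26, 4, 9, 3, 30, 6, 14, 27, 17, 35, 13, 11, 1, 32, 24, 8, 34, 12, 31, 23, 7, 22, 21, 15, 19, 28, 2, 5, 16, 10, 0, 33, 20, 18]

rank | idx | suffix
   0 |  25 | aabeabdcedc
   1 |  29 | abdcedc
   2 |  26 | abeabdcedc
   3 |   4 | aebddaecdcbdebededdddaabeabdcedc
   4 |   9 | aecdcbdebededdddaabeabdcedc
   5 |   3 | baebddaecdcbdebededdddaabeabdcedc
   6 |  30 | bdcedc
   7 |   6 | bddaecdcbdebededdddaabeabdcedc
   8 |  14 | bdebededdddaabeabdcedc
   9 |  27 | beabdcedc
  10 |  17 | bededdddaabeabdcedc
  11 |  35 | c
  12 |  13 | cbdebededdddaabeabdcedc
  13 |  11 | cdcbdebededdddaabeabdcedc
  14 |   1 | cebaebddaecdcbdebededdddaabeabdcedc
  15 |  32 | cedc
  16 |  24 | daabeabdcedc
  17 |   8 | daecdcbdebededdddaabeabdcedc
  18 |  34 | dc
  19 |  12 | dcbdebededdddaabeabdcedc
  20 |  31 | dcedc
  21 |  23 | ddaabeabdcedc
  22 |   7 | ddaecdcbdebededdddaabeabdcedc
  23 |  22 | dddaabeabdcedc
  24 |  21 | ddddaabeabdcedc
  25 |  15 | debededdddaabeabdcedc
  26 |  19 | deddddaabeabdcedc
  27 |  28 | eabdcedc
  28 |   2 | ebaebddaecdcbdebededdddaabeabdcedc
  29 |   5 | ebddaecdcbdebededdddaabeabdcedc
  30 |  16 | ebededdddaabeabdcedc
  31 |  10 | ecdcbdebededdddaabeabdcedc
  32 |   0 | ecebaebddaecdcbdebededdddaabeabdcedc
  33 |  33 | edc
  34 |  20 | eddddaabeabdcedc
  35 |  18 | ededdddaabeabdcedc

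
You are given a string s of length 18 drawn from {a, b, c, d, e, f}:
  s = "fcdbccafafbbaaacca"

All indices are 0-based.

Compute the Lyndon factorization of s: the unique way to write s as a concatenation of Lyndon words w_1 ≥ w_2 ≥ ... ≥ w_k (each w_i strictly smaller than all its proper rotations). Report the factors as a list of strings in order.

emit factor 1: 'f' (i=0, period=1)
emit factor 2: 'cd' (i=1, period=2)
emit factor 3: 'bcc' (i=3, period=3)
emit factor 4: 'afafbb' (i=6, period=6)
emit factor 5: 'aaacc' (i=12, period=5)
emit factor 6: 'a' (i=17, period=1)

["f", "cd", "bcc", "afafbb", "aaacc", "a"]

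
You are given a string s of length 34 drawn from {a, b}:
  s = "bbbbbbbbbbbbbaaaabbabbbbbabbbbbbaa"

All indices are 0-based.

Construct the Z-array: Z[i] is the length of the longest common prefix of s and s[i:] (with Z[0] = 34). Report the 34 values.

[34, 12, 11, 10, 9, 8, 7, 6, 5, 4, 3, 2, 1, 0, 0, 0, 0, 2, 1, 0, 5, 4, 3, 2, 1, 0, 6, 5, 4, 3, 2, 1, 0, 0]

Z[0]=34
i=1: fresh scan; Z[1]=12 scan→box=[1,13)
i=2: min(r-i=11, Z[1]=12)=11; Z[2]=11
i=3: min(r-i=10, Z[2]=11)=10; Z[3]=10
i=4: min(r-i=9, Z[3]=10)=9; Z[4]=9
i=5: min(r-i=8, Z[4]=9)=8; Z[5]=8
i=6: min(r-i=7, Z[5]=8)=7; Z[6]=7
i=7: min(r-i=6, Z[6]=7)=6; Z[7]=6
i=8: min(r-i=5, Z[7]=6)=5; Z[8]=5
i=9: min(r-i=4, Z[8]=5)=4; Z[9]=4
i=10: min(r-i=3, Z[9]=4)=3; Z[10]=3
i=11: min(r-i=2, Z[10]=3)=2; Z[11]=2
i=12: min(r-i=1, Z[11]=2)=1; Z[12]=1
i=13: fresh scan; Z[13]=0
i=14: fresh scan; Z[14]=0
i=15: fresh scan; Z[15]=0
i=16: fresh scan; Z[16]=0
i=17: fresh scan; Z[17]=2 scan→box=[17,19)
i=18: min(r-i=1, Z[1]=12)=1; Z[18]=1
i=19: fresh scan; Z[19]=0
i=20: fresh scan; Z[20]=5 scan→box=[20,25)
i=21: min(r-i=4, Z[1]=12)=4; Z[21]=4
i=22: min(r-i=3, Z[2]=11)=3; Z[22]=3
i=23: min(r-i=2, Z[3]=10)=2; Z[23]=2
i=24: min(r-i=1, Z[4]=9)=1; Z[24]=1
i=25: fresh scan; Z[25]=0
i=26: fresh scan; Z[26]=6 scan→box=[26,32)
i=27: min(r-i=5, Z[1]=12)=5; Z[27]=5
i=28: min(r-i=4, Z[2]=11)=4; Z[28]=4
i=29: min(r-i=3, Z[3]=10)=3; Z[29]=3
i=30: min(r-i=2, Z[4]=9)=2; Z[30]=2
i=31: min(r-i=1, Z[5]=8)=1; Z[31]=1
i=32: fresh scan; Z[32]=0
i=33: fresh scan; Z[33]=0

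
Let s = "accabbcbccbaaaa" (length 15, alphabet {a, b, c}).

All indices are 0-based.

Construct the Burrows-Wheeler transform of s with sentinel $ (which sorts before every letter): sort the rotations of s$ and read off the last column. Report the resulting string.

rank  rotation          last
    0  $accabbcbccbaaaa  a
    1  a$accabbcbccbaaa  a
    2  aa$accabbcbccbaa  a
    3  aaa$accabbcbccba  a
    4  aaaa$accabbcbccb  b
    5  abbcbccbaaaa$acc  c
    6  accabbcbccbaaaa$  $
    7  baaaa$accabbcbcc  c
    8  bbcbccbaaaa$acca  a
    9  bcbccbaaaa$accab  b
   10  bccbaaaa$accabbc  c
   11  cabbcbccbaaaa$ac  c
   12  cbaaaa$accabbcbc  c
   13  cbccbaaaa$accabb  b
   14  ccabbcbccbaaaa$a  a
   15  ccbaaaa$accabbcb  b

aaaabc$cabcccbab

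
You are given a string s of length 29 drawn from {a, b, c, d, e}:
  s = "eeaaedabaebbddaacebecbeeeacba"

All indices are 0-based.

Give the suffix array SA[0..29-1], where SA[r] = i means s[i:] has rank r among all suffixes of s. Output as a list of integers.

[28, 14, 2, 6, 25, 15, 8, 3, 27, 7, 10, 11, 18, 21, 26, 20, 16, 13, 5, 12, 1, 24, 9, 17, 19, 4, 0, 23, 22]

sorted suffixes:
  #0 SA[0]=28  'a'
  #1 SA[1]=14  'aacebecbeeeacba'
  #2 SA[2]=2  'aaedabaebbddaacebecbeeeacba'
  #3 SA[3]=6  'abaebbddaacebecbeeeacba'
  #4 SA[4]=25  'acba'
  #5 SA[5]=15  'acebecbeeeacba'
  #6 SA[6]=8  'aebbddaacebecbeeeacba'
  #7 SA[7]=3  'aedabaebbddaacebecbeeeacba'
  #8 SA[8]=27  'ba'
  #9 SA[9]=7  'baebbddaacebecbeeeacba'
  #10 SA[10]=10  'bbddaacebecbeeeacba'
  #11 SA[11]=11  'bddaacebecbeeeacba'
  #12 SA[12]=18  'becbeeeacba'
  #13 SA[13]=21  'beeeacba'
  #14 SA[14]=26  'cba'
  #15 SA[15]=20  'cbeeeacba'
  #16 SA[16]=16  'cebecbeeeacba'
  #17 SA[17]=13  'daacebecbeeeacba'
  #18 SA[18]=5  'dabaebbddaacebecbeeeacba'
  #19 SA[19]=12  'ddaacebecbeeeacba'
  #20 SA[20]=1  'eaaedabaebbddaacebecbeeeacba'
  #21 SA[21]=24  'eacba'
  #22 SA[22]=9  'ebbddaacebecbeeeacba'
  #23 SA[23]=17  'ebecbeeeacba'
  #24 SA[24]=19  'ecbeeeacba'
  #25 SA[25]=4  'edabaebbddaacebecbeeeacba'
  #26 SA[26]=0  'eeaaedabaebbddaacebecbeeeacba'
  #27 SA[27]=23  'eeacba'
  #28 SA[28]=22  'eeeacba'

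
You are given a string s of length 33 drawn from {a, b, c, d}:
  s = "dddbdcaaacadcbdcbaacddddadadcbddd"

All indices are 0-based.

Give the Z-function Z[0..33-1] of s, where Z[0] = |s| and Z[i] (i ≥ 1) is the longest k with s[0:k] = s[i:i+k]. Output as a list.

[33, 2, 1, 0, 1, 0, 0, 0, 0, 0, 0, 1, 0, 0, 1, 0, 0, 0, 0, 0, 3, 3, 2, 1, 0, 1, 0, 1, 0, 0, 3, 2, 1]

Z[0]=33
i=1: outside box; Z[1]=2 scan→box=[1,3)
i=2: min(r-i=1, Z[1]=2)=1; Z[2]=1
i=3: outside box; Z[3]=0
i=4: outside box; Z[4]=1 scan→box=[4,5)
i=5: outside box; Z[5]=0
i=6: outside box; Z[6]=0
i=7: outside box; Z[7]=0
i=8: outside box; Z[8]=0
i=9: outside box; Z[9]=0
i=10: outside box; Z[10]=0
i=11: outside box; Z[11]=1 scan→box=[11,12)
i=12: outside box; Z[12]=0
i=13: outside box; Z[13]=0
i=14: outside box; Z[14]=1 scan→box=[14,15)
i=15: outside box; Z[15]=0
i=16: outside box; Z[16]=0
i=17: outside box; Z[17]=0
i=18: outside box; Z[18]=0
i=19: outside box; Z[19]=0
i=20: outside box; Z[20]=3 scan→box=[20,23)
i=21: min(r-i=2, Z[1]=2)=2; Z[21]=3 scan→box=[21,24)
i=22: min(r-i=2, Z[1]=2)=2; Z[22]=2
i=23: min(r-i=1, Z[2]=1)=1; Z[23]=1
i=24: outside box; Z[24]=0
i=25: outside box; Z[25]=1 scan→box=[25,26)
i=26: outside box; Z[26]=0
i=27: outside box; Z[27]=1 scan→box=[27,28)
i=28: outside box; Z[28]=0
i=29: outside box; Z[29]=0
i=30: outside box; Z[30]=3 scan→box=[30,33)
i=31: min(r-i=2, Z[1]=2)=2; Z[31]=2
i=32: min(r-i=1, Z[2]=1)=1; Z[32]=1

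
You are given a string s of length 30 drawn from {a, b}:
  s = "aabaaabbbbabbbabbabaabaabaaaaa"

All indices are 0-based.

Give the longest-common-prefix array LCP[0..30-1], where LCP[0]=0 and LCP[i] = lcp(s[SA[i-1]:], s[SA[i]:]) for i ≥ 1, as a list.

[0, 1, 2, 3, 4, 3, 2, 6, 5, 3, 1, 5, 4, 7, 2, 3, 4, 0, 4, 3, 6, 2, 3, 4, 1, 4, 5, 2, 6, 3]

sorted suffixes:
  #0 SA[0]=29  'a'
  #1 SA[1]=28  'aa'
  #2 SA[2]=27  'aaa'
  #3 SA[3]=26  'aaaa'
  #4 SA[4]=25  'aaaaa'
  #5 SA[5]=3  'aaabbbbabbbabbabaabaabaaaaa'
  #6 SA[6]=22  'aabaaaaa'
  #7 SA[7]=0  'aabaaabbbbabbbabbabaabaabaaaaa'
  #8 SA[8]=19  'aabaabaaaaa'
  #9 SA[9]=4  'aabbbbabbbabbabaabaabaaaaa'
  #10 SA[10]=23  'abaaaaa'
  #11 SA[11]=1  'abaaabbbbabbbabbabaabaabaaaaa'
  #12 SA[12]=20  'abaabaaaaa'
  #13 SA[13]=17  'abaabaabaaaaa'
  #14 SA[14]=14  'abbabaabaabaaaaa'
  #15 SA[15]=10  'abbbabbabaabaabaaaaa'
  #16 SA[16]=5  'abbbbabbbabbabaabaabaaaaa'
  #17 SA[17]=24  'baaaaa'
  #18 SA[18]=2  'baaabbbbabbbabbabaabaabaaaaa'
  #19 SA[19]=21  'baabaaaaa'
  #20 SA[20]=18  'baabaabaaaaa'
  #21 SA[21]=16  'babaabaabaaaaa'
  #22 SA[22]=13  'babbabaabaabaaaaa'
  #23 SA[23]=9  'babbbabbabaabaabaaaaa'
  #24 SA[24]=15  'bbabaabaabaaaaa'
  #25 SA[25]=12  'bbabbabaabaabaaaaa'
  #26 SA[26]=8  'bbabbbabbabaabaabaaaaa'
  #27 SA[27]=11  'bbbabbabaabaabaaaaa'
  #28 SA[28]=7  'bbbabbbabbabaabaabaaaaa'
  #29 SA[29]=6  'bbbbabbbabbabaabaabaaaaa'

SA = [29, 28, 27, 26, 25, 3, 22, 0, 19, 4, 23, 1, 20, 17, 14, 10, 5, 24, 2, 21, 18, 16, 13, 9, 15, 12, 8, 11, 7, 6]
i: (SA[i-1],SA[i]) lcp shared
  1: (29,28) 1 'a'
  2: (28,27) 2 'aa'
  3: (27,26) 3 'aaa'
  4: (26,25) 4 'aaaa'
  5: (25,3) 3 'aaa'
  6: (3,22) 2 'aa'
  7: (22,0) 6 'aabaaa'
  8: (0,19) 5 'aabaa'
  9: (19,4) 3 'aab'
  10: (4,23) 1 'a'
  11: (23,1) 5 'abaaa'
  12: (1,20) 4 'abaa'
  13: (20,17) 7 'abaabaa'
  14: (17,14) 2 'ab'
  15: (14,10) 3 'abb'
  16: (10,5) 4 'abbb'
  17: (5,24) 0 ''
  18: (24,2) 4 'baaa'
  19: (2,21) 3 'baa'
  20: (21,18) 6 'baabaa'
  21: (18,16) 2 'ba'
  22: (16,13) 3 'bab'
  23: (13,9) 4 'babb'
  24: (9,15) 1 'b'
  25: (15,12) 4 'bbab'
  26: (12,8) 5 'bbabb'
  27: (8,11) 2 'bb'
  28: (11,7) 6 'bbbabb'
  29: (7,6) 3 'bbb'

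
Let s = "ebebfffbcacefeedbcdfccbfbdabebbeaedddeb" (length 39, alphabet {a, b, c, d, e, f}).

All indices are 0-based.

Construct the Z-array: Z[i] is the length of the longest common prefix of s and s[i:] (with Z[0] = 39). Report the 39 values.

Z[0]=39
i=1: outside box; Z[1]=0
i=2: outside box; Z[2]=2 scan→box=[2,4)
i=3: min(r-i=1, Z[1]=0)=0; Z[3]=0
i=4: outside box; Z[4]=0
i=5: outside box; Z[5]=0
i=6: outside box; Z[6]=0
i=7: outside box; Z[7]=0
i=8: outside box; Z[8]=0
i=9: outside box; Z[9]=0
i=10: outside box; Z[10]=0
i=11: outside box; Z[11]=1 scan→box=[11,12)
i=12: outside box; Z[12]=0
i=13: outside box; Z[13]=1 scan→box=[13,14)
i=14: outside box; Z[14]=1 scan→box=[14,15)
i=15: outside box; Z[15]=0
i=16: outside box; Z[16]=0
i=17: outside box; Z[17]=0
i=18: outside box; Z[18]=0
i=19: outside box; Z[19]=0
i=20: outside box; Z[20]=0
i=21: outside box; Z[21]=0
i=22: outside box; Z[22]=0
i=23: outside box; Z[23]=0
i=24: outside box; Z[24]=0
i=25: outside box; Z[25]=0
i=26: outside box; Z[26]=0
i=27: outside box; Z[27]=0
i=28: outside box; Z[28]=2 scan→box=[28,30)
i=29: min(r-i=1, Z[1]=0)=0; Z[29]=0
i=30: outside box; Z[30]=0
i=31: outside box; Z[31]=1 scan→box=[31,32)
i=32: outside box; Z[32]=0
i=33: outside box; Z[33]=1 scan→box=[33,34)
i=34: outside box; Z[34]=0
i=35: outside box; Z[35]=0
i=36: outside box; Z[36]=0
i=37: outside box; Z[37]=2 scan→box=[37,39)
i=38: min(r-i=1, Z[1]=0)=0; Z[38]=0

[39, 0, 2, 0, 0, 0, 0, 0, 0, 0, 0, 1, 0, 1, 1, 0, 0, 0, 0, 0, 0, 0, 0, 0, 0, 0, 0, 0, 2, 0, 0, 1, 0, 1, 0, 0, 0, 2, 0]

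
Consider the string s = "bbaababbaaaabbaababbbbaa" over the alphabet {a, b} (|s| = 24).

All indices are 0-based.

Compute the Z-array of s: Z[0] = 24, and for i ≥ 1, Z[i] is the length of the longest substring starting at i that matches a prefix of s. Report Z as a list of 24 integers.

Z[0]=24
i=1: outside box; Z[1]=1 extend→box=[1,2)
i=2: outside box; Z[2]=0
i=3: outside box; Z[3]=0
i=4: outside box; Z[4]=1 extend→box=[4,5)
i=5: outside box; Z[5]=0
i=6: outside box; Z[6]=4 extend→box=[6,10)
i=7: min(r-i=3, Z[1]=1)=1; Z[7]=1
i=8: min(r-i=2, Z[2]=0)=0; Z[8]=0
i=9: min(r-i=1, Z[3]=0)=0; Z[9]=0
i=10: outside box; Z[10]=0
i=11: outside box; Z[11]=0
i=12: outside box; Z[12]=8 extend→box=[12,20)
i=13: min(r-i=7, Z[1]=1)=1; Z[13]=1
i=14: min(r-i=6, Z[2]=0)=0; Z[14]=0
i=15: min(r-i=5, Z[3]=0)=0; Z[15]=0
i=16: min(r-i=4, Z[4]=1)=1; Z[16]=1
i=17: min(r-i=3, Z[5]=0)=0; Z[17]=0
i=18: min(r-i=2, Z[6]=4)=2; Z[18]=2
i=19: min(r-i=1, Z[7]=1)=1; Z[19]=2 extend→box=[19,21)
i=20: min(r-i=1, Z[1]=1)=1; Z[20]=4 extend→box=[20,24)
i=21: min(r-i=3, Z[1]=1)=1; Z[21]=1
i=22: min(r-i=2, Z[2]=0)=0; Z[22]=0
i=23: min(r-i=1, Z[3]=0)=0; Z[23]=0

[24, 1, 0, 0, 1, 0, 4, 1, 0, 0, 0, 0, 8, 1, 0, 0, 1, 0, 2, 2, 4, 1, 0, 0]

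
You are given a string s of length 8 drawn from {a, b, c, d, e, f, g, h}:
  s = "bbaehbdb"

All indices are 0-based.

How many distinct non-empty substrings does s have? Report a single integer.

33

rank | idx | suffix
   0 |   2 | aehbdb
   1 |   7 | b
   2 |   1 | baehbdb
   3 |   0 | bbaehbdb
   4 |   5 | bdb
   5 |   6 | db
   6 |   3 | ehbdb
   7 |   4 | hbdb

SA = [2, 7, 1, 0, 5, 6, 3, 4]
[i] adj suffixes → lcp
  [1] 2/7 → 0 ('')
  [2] 7/1 → 1 ('b')
  [3] 1/0 → 1 ('b')
  [4] 0/5 → 1 ('b')
  [5] 5/6 → 0 ('')
  [6] 6/3 → 0 ('')
  [7] 3/4 → 0 ('')

n(n+1)/2 = 8·9/2 = 36
Σ LCP = 0 + 0 + 1 + 1 + 1 + 0 + 0 + 0 = 3
distinct = 36 − 3 = 33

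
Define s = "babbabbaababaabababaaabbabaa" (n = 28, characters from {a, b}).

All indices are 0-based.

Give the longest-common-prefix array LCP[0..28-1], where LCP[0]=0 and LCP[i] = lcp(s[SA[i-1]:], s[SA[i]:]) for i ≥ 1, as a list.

[0, 1, 2, 2, 6, 3, 1, 4, 4, 3, 6, 5, 2, 4, 5, 0, 3, 3, 7, 2, 5, 5, 4, 3, 5, 1, 3, 4]

sorted suffixes:
  #0 SA[0]=27  'a'
  #1 SA[1]=26  'aa'
  #2 SA[2]=19  'aaabbabaa'
  #3 SA[3]=7  'aababaabababaaabbabaa'
  #4 SA[4]=12  'aabababaaabbabaa'
  #5 SA[5]=20  'aabbabaa'
  #6 SA[6]=24  'abaa'
  #7 SA[7]=17  'abaaabbabaa'
  #8 SA[8]=10  'abaabababaaabbabaa'
  #9 SA[9]=15  'ababaaabbabaa'
  #10 SA[10]=8  'ababaabababaaabbabaa'
  #11 SA[11]=13  'abababaaabbabaa'
  #12 SA[12]=4  'abbaababaabababaaabbabaa'
  #13 SA[13]=21  'abbabaa'
  #14 SA[14]=1  'abbabbaababaabababaaabbabaa'
  #15 SA[15]=25  'baa'
  #16 SA[16]=18  'baaabbabaa'
  #17 SA[17]=6  'baababaabababaaabbabaa'
  #18 SA[18]=11  'baabababaaabbabaa'
  #19 SA[19]=23  'babaa'
  #20 SA[20]=16  'babaaabbabaa'
  #21 SA[21]=9  'babaabababaaabbabaa'
  #22 SA[22]=14  'bababaaabbabaa'
  #23 SA[23]=3  'babbaababaabababaaabbabaa'
  #24 SA[24]=0  'babbabbaababaabababaaabbabaa'
  #25 SA[25]=5  'bbaababaabababaaabbabaa'
  #26 SA[26]=22  'bbabaa'
  #27 SA[27]=2  'bbabbaababaabababaaabbabaa'

SA = [27, 26, 19, 7, 12, 20, 24, 17, 10, 15, 8, 13, 4, 21, 1, 25, 18, 6, 11, 23, 16, 9, 14, 3, 0, 5, 22, 2]
rank  pair      lcp
   1  s[27:],s[26:]  1  'a'
   2  s[26:],s[19:]  2  'aa'
   3  s[19:],s[7:]  2  'aa'
   4  s[7:],s[12:]  6  'aababa'
   5  s[12:],s[20:]  3  'aab'
   6  s[20:],s[24:]  1  'a'
   7  s[24:],s[17:]  4  'abaa'
   8  s[17:],s[10:]  4  'abaa'
   9  s[10:],s[15:]  3  'aba'
  10  s[15:],s[8:]  6  'ababaa'
  11  s[8:],s[13:]  5  'ababa'
  12  s[13:],s[4:]  2  'ab'
  13  s[4:],s[21:]  4  'abba'
  14  s[21:],s[1:]  5  'abbab'
  15  s[1:],s[25:]  0  ''
  16  s[25:],s[18:]  3  'baa'
  17  s[18:],s[6:]  3  'baa'
  18  s[6:],s[11:]  7  'baababa'
  19  s[11:],s[23:]  2  'ba'
  20  s[23:],s[16:]  5  'babaa'
  21  s[16:],s[9:]  5  'babaa'
  22  s[9:],s[14:]  4  'baba'
  23  s[14:],s[3:]  3  'bab'
  24  s[3:],s[0:]  5  'babba'
  25  s[0:],s[5:]  1  'b'
  26  s[5:],s[22:]  3  'bba'
  27  s[22:],s[2:]  4  'bbab'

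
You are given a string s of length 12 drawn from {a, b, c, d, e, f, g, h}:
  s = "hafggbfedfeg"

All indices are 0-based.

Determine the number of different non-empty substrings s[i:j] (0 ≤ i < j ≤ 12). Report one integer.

sorted suffixes:
  #0 SA[0]=1  'afggbfedfeg'
  #1 SA[1]=5  'bfedfeg'
  #2 SA[2]=8  'dfeg'
  #3 SA[3]=7  'edfeg'
  #4 SA[4]=10  'eg'
  #5 SA[5]=6  'fedfeg'
  #6 SA[6]=9  'feg'
  #7 SA[7]=2  'fggbfedfeg'
  #8 SA[8]=11  'g'
  #9 SA[9]=4  'gbfedfeg'
  #10 SA[10]=3  'ggbfedfeg'
  #11 SA[11]=0  'hafggbfedfeg'

SA = [1, 5, 8, 7, 10, 6, 9, 2, 11, 4, 3, 0]
i: (SA[i-1],SA[i]) lcp shared
  1: (1,5) 0 ''
  2: (5,8) 0 ''
  3: (8,7) 0 ''
  4: (7,10) 1 'e'
  5: (10,6) 0 ''
  6: (6,9) 2 'fe'
  7: (9,2) 1 'f'
  8: (2,11) 0 ''
  9: (11,4) 1 'g'
  10: (4,3) 1 'g'
  11: (3,0) 0 ''

n(n+1)/2 = 12·13/2 = 78
Σ LCP = 0 + 0 + 0 + 0 + 1 + 0 + 2 + 1 + 0 + 1 + 1 + 0 = 6
distinct = 78 − 6 = 72

72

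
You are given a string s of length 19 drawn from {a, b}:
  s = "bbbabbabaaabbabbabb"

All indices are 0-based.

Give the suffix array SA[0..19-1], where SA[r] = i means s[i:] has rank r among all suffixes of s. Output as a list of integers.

rank | idx | suffix
   0 |   8 | aaabbabbabb
   1 |   9 | aabbabbabb
   2 |   6 | abaaabbabbabb
   3 |  16 | abb
   4 |   3 | abbabaaabbabbabb
   5 |  13 | abbabb
   6 |  10 | abbabbabb
   7 |  18 | b
   8 |   7 | baaabbabbabb
   9 |   5 | babaaabbabbabb
  10 |  15 | babb
  11 |   2 | babbabaaabbabbabb
  12 |  12 | babbabb
  13 |  17 | bb
  14 |   4 | bbabaaabbabbabb
  15 |  14 | bbabb
  16 |   1 | bbabbabaaabbabbabb
  17 |  11 | bbabbabb
  18 |   0 | bbbabbabaaabbabbabb

[8, 9, 6, 16, 3, 13, 10, 18, 7, 5, 15, 2, 12, 17, 4, 14, 1, 11, 0]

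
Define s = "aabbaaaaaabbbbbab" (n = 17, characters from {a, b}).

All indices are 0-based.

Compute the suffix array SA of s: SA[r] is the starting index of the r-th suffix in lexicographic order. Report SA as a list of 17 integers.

rank | idx | suffix
   0 |   4 | aaaaaabbbbbab
   1 |   5 | aaaaabbbbbab
   2 |   6 | aaaabbbbbab
   3 |   7 | aaabbbbbab
   4 |   0 | aabbaaaaaabbbbbab
   5 |   8 | aabbbbbab
   6 |  15 | ab
   7 |   1 | abbaaaaaabbbbbab
   8 |   9 | abbbbbab
   9 |  16 | b
  10 |   3 | baaaaaabbbbbab
  11 |  14 | bab
  12 |   2 | bbaaaaaabbbbbab
  13 |  13 | bbab
  14 |  12 | bbbab
  15 |  11 | bbbbab
  16 |  10 | bbbbbab

[4, 5, 6, 7, 0, 8, 15, 1, 9, 16, 3, 14, 2, 13, 12, 11, 10]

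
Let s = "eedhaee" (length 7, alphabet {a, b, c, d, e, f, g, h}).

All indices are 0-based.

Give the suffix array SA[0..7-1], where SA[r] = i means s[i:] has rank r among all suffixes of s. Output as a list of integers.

[4, 2, 6, 1, 5, 0, 3]

rank | idx | suffix
   0 |   4 | aee
   1 |   2 | dhaee
   2 |   6 | e
   3 |   1 | edhaee
   4 |   5 | ee
   5 |   0 | eedhaee
   6 |   3 | haee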